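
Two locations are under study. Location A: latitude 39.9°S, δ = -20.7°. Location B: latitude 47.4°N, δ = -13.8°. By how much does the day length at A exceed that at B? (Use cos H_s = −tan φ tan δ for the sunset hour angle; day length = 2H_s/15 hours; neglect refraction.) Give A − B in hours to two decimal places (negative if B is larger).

A: H_s = arccos(−tan -39.9° · tan -20.7°) = 108.42°, so 2H_s/15 = 14.4560 h.
B: H_s = arccos(−tan 47.4° · tan -13.8°) = 74.51°, so 2H_s/15 = 9.9347 h.
A − B = 14.4560 − 9.9347 = 4.5213 h.

+4.52 h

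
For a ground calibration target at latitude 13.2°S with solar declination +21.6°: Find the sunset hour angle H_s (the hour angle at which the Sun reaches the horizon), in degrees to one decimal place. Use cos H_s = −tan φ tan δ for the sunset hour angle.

The sunset hour angle satisfies cos H_s = −tan φ tan δ = 0.0929, giving H_s = 84.67°.

84.7°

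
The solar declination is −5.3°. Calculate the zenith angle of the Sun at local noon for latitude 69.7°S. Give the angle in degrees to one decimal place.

At local solar noon the hour angle is zero, so the zenith angle is |φ − δ| = |-69.7° − (-5.3°)| = 64.4°.

64.4°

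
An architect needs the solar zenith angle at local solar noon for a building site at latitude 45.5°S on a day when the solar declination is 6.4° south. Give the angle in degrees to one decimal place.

At local solar noon the hour angle is zero, so the zenith angle is |φ − δ| = |-45.5° − (-6.4°)| = 39.1°.

39.1°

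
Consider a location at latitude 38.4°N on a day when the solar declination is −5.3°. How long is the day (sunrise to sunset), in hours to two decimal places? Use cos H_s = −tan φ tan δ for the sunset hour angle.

11.44 hours

The sunset hour angle satisfies cos H_s = −tan φ tan δ = 0.0735, giving H_s = 85.78°.
Day length = 2 H_s / 15° h⁻¹ = 171.56° / 15 = 11.437 h.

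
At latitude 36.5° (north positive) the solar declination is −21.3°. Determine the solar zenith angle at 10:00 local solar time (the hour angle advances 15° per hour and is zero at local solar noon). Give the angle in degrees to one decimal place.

64.4°

Hour angle H = 15° × (10 − 12) = -30.00°.
cos θ_z = sin(36.5°) sin(-21.3°) + cos(36.5°) cos(-21.3°) cos(-30.00°) = -0.2161 + 0.6486 = 0.4325.
θ_z = arccos(0.4325) = 64.37°.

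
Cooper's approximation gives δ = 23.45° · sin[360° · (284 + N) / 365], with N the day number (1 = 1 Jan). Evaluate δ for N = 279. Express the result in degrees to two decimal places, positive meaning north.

-6.18°

360 × (284 + 279) / 365 = 555.288°; sin(555.288°) = -0.2637.
δ = 23.45 × -0.2637 = -6.184° ≈ -6.18°.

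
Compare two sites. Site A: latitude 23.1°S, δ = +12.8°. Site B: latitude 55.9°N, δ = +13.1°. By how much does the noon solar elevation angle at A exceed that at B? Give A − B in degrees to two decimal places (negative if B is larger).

A: 90° − |-23.1 − (12.8)| = 54.10°.
B: 90° − |55.9 − (13.1)| = 47.20°.
A − B = 54.10 − 47.20 = 6.90°.

+6.90°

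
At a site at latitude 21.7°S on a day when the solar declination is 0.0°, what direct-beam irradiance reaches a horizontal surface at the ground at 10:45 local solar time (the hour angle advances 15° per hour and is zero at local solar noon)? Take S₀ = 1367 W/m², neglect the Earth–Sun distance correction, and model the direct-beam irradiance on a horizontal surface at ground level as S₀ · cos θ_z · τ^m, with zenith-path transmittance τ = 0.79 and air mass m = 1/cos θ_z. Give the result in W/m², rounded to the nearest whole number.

920 W/m²

Hour angle H = 15° × (10.75 − 12) = -18.75°.
With φ = -21.7°, δ = 0.0°, H = -18.75°: sin φ sin δ = 0.0000, cos φ cos δ cos H = 0.8798, so cos θ_z = 0.8798.
Air mass m = 1/cos θ_z = 1/0.8798 = 1.137; τ^m = 0.79^1.137 = 0.7649.
Surface direct beam = 1367 × 0.8798 × 0.7649 = 919.93 W/m².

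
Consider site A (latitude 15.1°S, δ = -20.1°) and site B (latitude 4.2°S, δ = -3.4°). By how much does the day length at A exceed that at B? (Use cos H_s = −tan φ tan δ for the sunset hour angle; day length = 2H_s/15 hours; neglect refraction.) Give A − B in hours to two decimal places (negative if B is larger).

+0.72 h

A: H_s = arccos(−tan -15.1° · tan -20.1°) = 95.67°, so 2H_s/15 = 12.7560 h.
B: H_s = arccos(−tan -4.2° · tan -3.4°) = 90.25°, so 2H_s/15 = 12.0333 h.
A − B = 12.7560 − 12.0333 = 0.7227 h.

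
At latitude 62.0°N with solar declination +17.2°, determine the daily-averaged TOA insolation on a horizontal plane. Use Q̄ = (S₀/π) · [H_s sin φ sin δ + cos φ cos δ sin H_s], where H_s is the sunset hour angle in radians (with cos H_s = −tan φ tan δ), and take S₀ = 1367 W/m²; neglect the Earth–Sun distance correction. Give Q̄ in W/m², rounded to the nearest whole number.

408 W/m²

−tan φ tan δ = −(1.8807)(0.3096) = -0.5823; H_s = arccos(-0.5823) = 125.61°. In radians, H_s = 2.1923.
H_s sin φ sin δ = 2.1923 × 0.8829 × 0.2957 = 0.5724.
cos φ cos δ sin H_s = 0.4695 × 0.9553 × 0.8130 = 0.3646.
Q̄ = (1367/π) × (0.5724 + 0.3646) = 435.13 × 0.9370 = 407.72 W/m².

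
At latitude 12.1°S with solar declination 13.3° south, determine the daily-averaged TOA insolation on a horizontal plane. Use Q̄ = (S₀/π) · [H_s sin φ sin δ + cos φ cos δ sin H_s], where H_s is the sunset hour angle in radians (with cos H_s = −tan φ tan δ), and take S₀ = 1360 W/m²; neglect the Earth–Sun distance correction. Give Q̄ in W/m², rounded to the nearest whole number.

445 W/m²

cos H_s = −tan(-12.1°) · tan(-13.3°) = -0.0507, so H_s = arccos(-0.0507) = 92.91°. In radians, H_s = 1.6216.
H_s sin φ sin δ = 1.6216 × -0.2096 × -0.2300 = 0.0782.
cos φ cos δ sin H_s = 0.9778 × 0.9732 × 0.9987 = 0.9504.
Q̄ = (1360/π) × (0.0782 + 0.9504) = 432.90 × 1.0286 = 445.28 W/m².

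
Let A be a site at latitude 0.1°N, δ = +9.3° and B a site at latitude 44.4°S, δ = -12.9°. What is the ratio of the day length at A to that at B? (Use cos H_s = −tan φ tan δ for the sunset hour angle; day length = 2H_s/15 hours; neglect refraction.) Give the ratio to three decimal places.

A: H_s = arccos(−tan 0.1° · tan 9.3°) = 90.02°, so 2H_s/15 = 12.0027 h.
B: H_s = arccos(−tan -44.4° · tan -12.9°) = 102.96°, so 2H_s/15 = 13.7280 h.
Ratio A/B = 12.0027 / 13.7280 = 0.8743.

0.874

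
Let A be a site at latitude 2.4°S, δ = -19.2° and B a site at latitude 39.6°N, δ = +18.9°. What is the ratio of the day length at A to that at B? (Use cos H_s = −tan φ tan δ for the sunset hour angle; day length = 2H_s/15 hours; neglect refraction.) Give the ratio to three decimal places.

0.853

A: H_s = arccos(−tan -2.4° · tan -19.2°) = 90.84°, so 2H_s/15 = 12.1120 h.
B: H_s = arccos(−tan 39.6° · tan 18.9°) = 106.45°, so 2H_s/15 = 14.1933 h.
Ratio A/B = 12.1120 / 14.1933 = 0.8534.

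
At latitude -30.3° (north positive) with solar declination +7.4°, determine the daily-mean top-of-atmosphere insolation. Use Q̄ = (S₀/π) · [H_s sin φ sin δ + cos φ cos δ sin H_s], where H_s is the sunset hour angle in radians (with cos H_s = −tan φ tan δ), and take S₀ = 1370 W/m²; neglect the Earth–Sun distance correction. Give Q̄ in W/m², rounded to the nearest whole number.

330 W/m²

cos H_s = −tan(-30.3°) · tan(7.4°) = 0.0759, so H_s = arccos(0.0759) = 85.65°. In radians, H_s = 1.4949.
H_s sin φ sin δ = 1.4949 × -0.5045 × 0.1288 = -0.0971.
cos φ cos δ sin H_s = 0.8634 × 0.9917 × 0.9971 = 0.8538.
Q̄ = (1370/π) × (-0.0971 + 0.8538) = 436.08 × 0.7567 = 329.98 W/m².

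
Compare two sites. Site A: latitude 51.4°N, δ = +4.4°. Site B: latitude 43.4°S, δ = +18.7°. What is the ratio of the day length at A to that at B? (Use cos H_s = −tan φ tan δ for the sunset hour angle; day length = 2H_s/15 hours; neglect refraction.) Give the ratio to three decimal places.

1.339

A: H_s = arccos(−tan 51.4° · tan 4.4°) = 95.53°, so 2H_s/15 = 12.7373 h.
B: H_s = arccos(−tan -43.4° · tan 18.7°) = 71.33°, so 2H_s/15 = 9.5107 h.
Ratio A/B = 12.7373 / 9.5107 = 1.3393.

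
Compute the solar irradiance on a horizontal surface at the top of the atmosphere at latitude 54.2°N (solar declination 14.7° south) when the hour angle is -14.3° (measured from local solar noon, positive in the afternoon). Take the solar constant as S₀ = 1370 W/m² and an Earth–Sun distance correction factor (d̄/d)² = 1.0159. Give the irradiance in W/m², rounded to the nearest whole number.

477 W/m²

cos θ_z = sin φ sin δ + cos φ cos δ cos H = (0.8111)(-0.2538) + (0.5850)(0.9673)(0.9690) = 0.3425.
Top-of-atmosphere irradiance = S₀ (d̄/d)² cos θ_z = 1370 × 1.0159 × 0.3425 = 476.69 W/m².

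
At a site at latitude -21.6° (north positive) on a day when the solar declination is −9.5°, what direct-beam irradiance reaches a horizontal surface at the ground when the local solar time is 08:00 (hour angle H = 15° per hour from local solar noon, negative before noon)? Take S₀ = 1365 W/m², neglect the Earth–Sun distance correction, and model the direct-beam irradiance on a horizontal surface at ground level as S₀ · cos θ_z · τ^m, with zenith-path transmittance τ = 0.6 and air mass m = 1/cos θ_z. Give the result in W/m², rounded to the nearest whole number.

Hour angle H = 15° × (8 − 12) = -60.00°.
cos θ_z = sin(-21.6°) sin(-9.5°) + cos(-21.6°) cos(-9.5°) cos(-60.00°) = 0.0608 + 0.4585 = 0.5193.
Air mass m = 1/cos θ_z = 1/0.5193 = 1.926; τ^m = 0.6^1.926 = 0.3739.
Surface direct beam = 1365 × 0.5193 × 0.3739 = 265.04 W/m².

265 W/m²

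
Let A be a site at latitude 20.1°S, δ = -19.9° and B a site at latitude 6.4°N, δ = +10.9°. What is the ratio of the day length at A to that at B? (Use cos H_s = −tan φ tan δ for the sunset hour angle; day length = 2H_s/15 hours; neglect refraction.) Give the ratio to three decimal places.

1.070

A: H_s = arccos(−tan -20.1° · tan -19.9°) = 97.61°, so 2H_s/15 = 13.0147 h.
B: H_s = arccos(−tan 6.4° · tan 10.9°) = 91.24°, so 2H_s/15 = 12.1653 h.
Ratio A/B = 13.0147 / 12.1653 = 1.0698.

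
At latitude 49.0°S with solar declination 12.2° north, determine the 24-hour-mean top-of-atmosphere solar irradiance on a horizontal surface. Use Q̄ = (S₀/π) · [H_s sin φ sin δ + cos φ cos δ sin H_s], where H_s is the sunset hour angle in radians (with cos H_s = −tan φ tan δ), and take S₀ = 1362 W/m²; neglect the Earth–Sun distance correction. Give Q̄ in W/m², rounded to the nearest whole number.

cos H_s = −tan(-49.0°) · tan(12.2°) = 0.2487, so H_s = arccos(0.2487) = 75.60°. In radians, H_s = 1.3195.
H_s sin φ sin δ = 1.3195 × -0.7547 × 0.2113 = -0.2104.
cos φ cos δ sin H_s = 0.6561 × 0.9774 × 0.9686 = 0.6211.
Q̄ = (1362/π) × (-0.2104 + 0.6211) = 433.54 × 0.4107 = 178.05 W/m².

178 W/m²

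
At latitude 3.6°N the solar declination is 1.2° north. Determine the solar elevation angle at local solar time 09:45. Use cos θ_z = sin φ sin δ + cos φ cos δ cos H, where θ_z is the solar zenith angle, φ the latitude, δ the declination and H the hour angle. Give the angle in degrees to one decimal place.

Hour angle H = 15° × (9.75 − 12) = -33.75°.
With φ = 3.6°, δ = 1.2°, H = -33.75°: sin φ sin δ = 0.0013, cos φ cos δ cos H = 0.8296, so cos θ_z = 0.8309.
θ_z = arccos(0.8309) = 33.81°, so the elevation is 90° − 33.81° = 56.19°.

56.2°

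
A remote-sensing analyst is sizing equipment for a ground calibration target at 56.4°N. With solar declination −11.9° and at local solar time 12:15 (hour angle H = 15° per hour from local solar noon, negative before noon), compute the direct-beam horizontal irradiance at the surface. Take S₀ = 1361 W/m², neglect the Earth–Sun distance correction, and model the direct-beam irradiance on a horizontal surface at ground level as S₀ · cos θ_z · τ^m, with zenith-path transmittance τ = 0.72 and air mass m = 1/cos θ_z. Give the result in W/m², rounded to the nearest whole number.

Hour angle H = 15° × (12.25 − 12) = 3.75°.
cos θ_z = sin φ sin δ + cos φ cos δ cos H = (0.8329)(-0.2062) + (0.5534)(0.9785)(0.9979) = 0.3686.
Air mass m = 1/cos θ_z = 1/0.3686 = 2.713; τ^m = 0.72^2.713 = 0.4102.
Surface direct beam = 1361 × 0.3686 × 0.4102 = 205.78 W/m².

206 W/m²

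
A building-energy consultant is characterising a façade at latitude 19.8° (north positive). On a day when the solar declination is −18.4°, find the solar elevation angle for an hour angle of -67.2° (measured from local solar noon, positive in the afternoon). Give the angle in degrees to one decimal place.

With φ = 19.8°, δ = -18.4°, H = -67.20°: sin φ sin δ = -0.1069, cos φ cos δ cos H = 0.3460, so cos θ_z = 0.2391.
θ_z = arccos(0.2391) = 76.17°, so the elevation is 90° − 76.17° = 13.83°.

13.8°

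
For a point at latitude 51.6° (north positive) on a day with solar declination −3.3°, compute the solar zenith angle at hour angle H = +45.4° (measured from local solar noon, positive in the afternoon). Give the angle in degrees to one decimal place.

cos θ_z = sin φ sin δ + cos φ cos δ cos H = (0.7837)(-0.0576) + (0.6211)(0.9983)(0.7022) = 0.3903.
θ_z = arccos(0.3903) = 67.03°.

67.0°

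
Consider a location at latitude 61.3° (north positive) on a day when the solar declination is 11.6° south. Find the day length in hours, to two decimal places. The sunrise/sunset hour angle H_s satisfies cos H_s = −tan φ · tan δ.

9.06 hours

−tan φ tan δ = −(1.8265)(-0.2053) = 0.3750; H_s = arccos(0.3750) = 67.98°.
Day length = 2 H_s / 15° h⁻¹ = 135.96° / 15 = 9.064 h.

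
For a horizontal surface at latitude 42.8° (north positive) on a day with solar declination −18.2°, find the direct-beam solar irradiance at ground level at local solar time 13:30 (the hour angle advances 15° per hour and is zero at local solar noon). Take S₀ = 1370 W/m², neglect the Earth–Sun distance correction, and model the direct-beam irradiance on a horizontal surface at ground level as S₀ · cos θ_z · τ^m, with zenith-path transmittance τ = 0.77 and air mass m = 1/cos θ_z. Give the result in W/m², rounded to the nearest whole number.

323 W/m²

Hour angle H = 15° × (13.5 − 12) = 22.50°.
With φ = 42.8°, δ = -18.2°, H = 22.50°: sin φ sin δ = -0.2122, cos φ cos δ cos H = 0.6440, so cos θ_z = 0.4318.
Air mass m = 1/cos θ_z = 1/0.4318 = 2.316; τ^m = 0.77^2.316 = 0.5459.
Surface direct beam = 1370 × 0.4318 × 0.5459 = 322.94 W/m².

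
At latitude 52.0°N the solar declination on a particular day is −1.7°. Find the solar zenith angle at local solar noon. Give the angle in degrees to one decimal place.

At local solar noon the hour angle is zero, so the zenith angle is |φ − δ| = |52.0° − (-1.7°)| = 53.7°.

53.7°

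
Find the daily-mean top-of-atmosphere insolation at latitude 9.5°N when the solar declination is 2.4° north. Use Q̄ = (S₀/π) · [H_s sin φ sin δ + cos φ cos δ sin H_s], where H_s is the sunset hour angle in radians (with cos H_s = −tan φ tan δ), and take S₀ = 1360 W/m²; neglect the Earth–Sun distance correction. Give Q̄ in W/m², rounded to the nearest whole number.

431 W/m²

cos H_s = −tan(9.5°) · tan(2.4°) = -0.0070, so H_s = arccos(-0.0070) = 90.40°. In radians, H_s = 1.5778.
H_s sin φ sin δ = 1.5778 × 0.1650 × 0.0419 = 0.0109.
cos φ cos δ sin H_s = 0.9863 × 0.9991 × 1.0000 = 0.9854.
Q̄ = (1360/π) × (0.0109 + 0.9854) = 432.90 × 0.9963 = 431.30 W/m².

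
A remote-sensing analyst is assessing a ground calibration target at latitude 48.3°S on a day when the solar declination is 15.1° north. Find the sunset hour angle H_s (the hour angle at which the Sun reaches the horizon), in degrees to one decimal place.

72.4°

The sunset hour angle satisfies cos H_s = −tan φ tan δ = 0.3028, giving H_s = 72.37°.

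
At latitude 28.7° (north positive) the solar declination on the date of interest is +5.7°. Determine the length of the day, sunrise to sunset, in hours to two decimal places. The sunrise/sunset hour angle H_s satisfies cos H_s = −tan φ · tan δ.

12.42 hours

cos H_s = −tan(28.7°) · tan(5.7°) = -0.0546, so H_s = arccos(-0.0546) = 93.13°.
Day length = 2 H_s / 15° h⁻¹ = 186.26° / 15 = 12.417 h.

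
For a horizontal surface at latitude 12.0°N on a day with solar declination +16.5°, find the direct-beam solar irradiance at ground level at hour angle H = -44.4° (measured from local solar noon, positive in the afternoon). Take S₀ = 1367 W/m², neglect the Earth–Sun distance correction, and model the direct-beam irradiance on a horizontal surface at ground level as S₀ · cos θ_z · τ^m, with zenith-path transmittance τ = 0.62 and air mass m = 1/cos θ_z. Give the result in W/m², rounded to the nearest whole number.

cos θ_z = sin φ sin δ + cos φ cos δ cos H = (0.2079)(0.2840) + (0.9781)(0.9588)(0.7145) = 0.7291.
Air mass m = 1/cos θ_z = 1/0.7291 = 1.372; τ^m = 0.62^1.372 = 0.5190.
Surface direct beam = 1367 × 0.7291 × 0.5190 = 517.28 W/m².

517 W/m²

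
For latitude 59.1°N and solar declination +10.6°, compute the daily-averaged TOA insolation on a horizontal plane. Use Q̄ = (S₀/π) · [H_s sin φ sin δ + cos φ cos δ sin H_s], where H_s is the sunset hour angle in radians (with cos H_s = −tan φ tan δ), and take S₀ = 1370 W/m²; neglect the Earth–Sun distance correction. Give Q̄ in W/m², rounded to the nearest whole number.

339 W/m²

−tan φ tan δ = −(1.6709)(0.1871) = -0.3126; H_s = arccos(-0.3126) = 108.22°. In radians, H_s = 1.8888.
H_s sin φ sin δ = 1.8888 × 0.8581 × 0.1840 = 0.2982.
cos φ cos δ sin H_s = 0.5135 × 0.9829 × 0.9499 = 0.4794.
Q̄ = (1370/π) × (0.2982 + 0.4794) = 436.08 × 0.7776 = 339.10 W/m².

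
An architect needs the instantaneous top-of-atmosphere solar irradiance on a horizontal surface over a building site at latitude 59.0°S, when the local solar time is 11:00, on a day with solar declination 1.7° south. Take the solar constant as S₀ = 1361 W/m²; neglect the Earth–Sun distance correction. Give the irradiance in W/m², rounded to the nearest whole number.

Hour angle H = 15° × (11 − 12) = -15.00°.
cos θ_z = sin(-59.0°) sin(-1.7°) + cos(-59.0°) cos(-1.7°) cos(-15.00°) = 0.0254 + 0.4973 = 0.5227.
Top-of-atmosphere irradiance = S₀ cos θ_z = 1361 × 0.5227 = 711.39 W/m².

711 W/m²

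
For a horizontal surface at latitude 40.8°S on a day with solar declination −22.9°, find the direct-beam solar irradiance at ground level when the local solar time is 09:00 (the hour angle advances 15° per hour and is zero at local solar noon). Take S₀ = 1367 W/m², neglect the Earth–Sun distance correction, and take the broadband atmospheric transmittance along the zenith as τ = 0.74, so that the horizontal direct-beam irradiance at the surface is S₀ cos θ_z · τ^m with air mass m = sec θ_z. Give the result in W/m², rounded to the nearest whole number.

683 W/m²

Hour angle H = 15° × (9 − 12) = -45.00°.
With φ = -40.8°, δ = -22.9°, H = -45.00°: sin φ sin δ = 0.2543, cos φ cos δ cos H = 0.4931, so cos θ_z = 0.7474.
Air mass m = 1/cos θ_z = 1/0.7474 = 1.338; τ^m = 0.74^1.338 = 0.6684.
Surface direct beam = 1367 × 0.7474 × 0.6684 = 682.90 W/m².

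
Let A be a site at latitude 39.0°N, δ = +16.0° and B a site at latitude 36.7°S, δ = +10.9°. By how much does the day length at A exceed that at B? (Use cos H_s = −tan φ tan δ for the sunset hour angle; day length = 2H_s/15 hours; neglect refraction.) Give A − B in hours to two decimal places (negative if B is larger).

+2.89 h

A: H_s = arccos(−tan 39.0° · tan 16.0°) = 103.43°, so 2H_s/15 = 13.7907 h.
B: H_s = arccos(−tan -36.7° · tan 10.9°) = 81.75°, so 2H_s/15 = 10.9000 h.
A − B = 13.7907 − 10.9000 = 2.8907 h.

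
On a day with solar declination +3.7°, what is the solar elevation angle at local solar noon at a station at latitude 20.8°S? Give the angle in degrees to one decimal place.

65.5°

At local solar noon the hour angle is zero, so the elevation is 90° − |φ − δ| = 90° − |-20.8° − (3.7°)| = 90° − 24.5° = 65.5°.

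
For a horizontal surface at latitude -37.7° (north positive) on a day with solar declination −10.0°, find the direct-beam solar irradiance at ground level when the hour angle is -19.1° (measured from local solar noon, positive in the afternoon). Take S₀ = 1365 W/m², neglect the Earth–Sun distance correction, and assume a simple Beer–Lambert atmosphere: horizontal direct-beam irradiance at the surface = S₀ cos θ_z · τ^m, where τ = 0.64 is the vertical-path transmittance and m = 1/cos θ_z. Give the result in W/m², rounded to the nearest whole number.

677 W/m²

cos θ_z = sin(-37.7°) sin(-10.0°) + cos(-37.7°) cos(-10.0°) cos(-19.10°) = 0.1062 + 0.7363 = 0.8425.
Air mass m = 1/cos θ_z = 1/0.8425 = 1.187; τ^m = 0.64^1.187 = 0.5888.
Surface direct beam = 1365 × 0.8425 × 0.5888 = 677.13 W/m².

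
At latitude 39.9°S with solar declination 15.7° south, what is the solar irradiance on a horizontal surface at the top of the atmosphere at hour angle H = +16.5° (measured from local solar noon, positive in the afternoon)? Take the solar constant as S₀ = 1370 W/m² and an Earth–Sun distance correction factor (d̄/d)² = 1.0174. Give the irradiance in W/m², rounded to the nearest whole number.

1229 W/m²

cos θ_z = sin(-39.9°) sin(-15.7°) + cos(-39.9°) cos(-15.7°) cos(16.50°) = 0.1736 + 0.7081 = 0.8817.
Top-of-atmosphere irradiance = S₀ (d̄/d)² cos θ_z = 1370 × 1.0174 × 0.8817 = 1228.95 W/m².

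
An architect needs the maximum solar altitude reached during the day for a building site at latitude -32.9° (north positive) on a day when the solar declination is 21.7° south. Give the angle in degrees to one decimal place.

78.8°

At local solar noon the hour angle is zero, so the elevation is 90° − |φ − δ| = 90° − |-32.9° − (-21.7°)| = 90° − 11.2° = 78.8°.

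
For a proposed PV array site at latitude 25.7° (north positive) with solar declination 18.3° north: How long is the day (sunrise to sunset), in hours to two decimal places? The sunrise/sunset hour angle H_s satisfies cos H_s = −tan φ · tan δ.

13.22 hours

The sunset hour angle satisfies cos H_s = −tan φ tan δ = -0.1592, giving H_s = 99.16°.
Day length = 2 H_s / 15° h⁻¹ = 198.32° / 15 = 13.221 h.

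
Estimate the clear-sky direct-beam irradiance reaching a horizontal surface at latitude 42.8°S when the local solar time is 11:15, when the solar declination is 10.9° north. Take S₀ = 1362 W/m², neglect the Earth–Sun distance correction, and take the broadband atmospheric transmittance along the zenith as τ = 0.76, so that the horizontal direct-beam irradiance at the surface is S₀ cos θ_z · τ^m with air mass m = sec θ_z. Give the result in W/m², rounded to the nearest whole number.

490 W/m²

Hour angle H = 15° × (11.25 − 12) = -11.25°.
With φ = -42.8°, δ = 10.9°, H = -11.25°: sin φ sin δ = -0.1285, cos φ cos δ cos H = 0.7066, so cos θ_z = 0.5781.
Air mass m = 1/cos θ_z = 1/0.5781 = 1.730; τ^m = 0.76^1.730 = 0.6220.
Surface direct beam = 1362 × 0.5781 × 0.6220 = 489.75 W/m².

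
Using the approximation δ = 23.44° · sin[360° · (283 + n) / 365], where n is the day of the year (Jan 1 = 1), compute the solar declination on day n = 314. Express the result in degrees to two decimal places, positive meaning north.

360 × (283 + 314) / 365 = 588.822°; sin(588.822°) = -0.7527.
δ = 23.44 × -0.7527 = -17.643° ≈ -17.64°.

-17.64°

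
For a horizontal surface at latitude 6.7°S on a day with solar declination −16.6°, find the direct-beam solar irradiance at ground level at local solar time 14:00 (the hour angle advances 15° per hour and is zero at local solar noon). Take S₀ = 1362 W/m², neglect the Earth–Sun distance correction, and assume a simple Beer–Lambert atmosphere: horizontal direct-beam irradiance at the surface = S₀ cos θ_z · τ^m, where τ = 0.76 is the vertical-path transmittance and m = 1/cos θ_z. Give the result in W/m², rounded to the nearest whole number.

848 W/m²

Hour angle H = 15° × (14 − 12) = 30.00°.
cos θ_z = sin(-6.7°) sin(-16.6°) + cos(-6.7°) cos(-16.6°) cos(30.00°) = 0.0333 + 0.8243 = 0.8576.
Air mass m = 1/cos θ_z = 1/0.8576 = 1.166; τ^m = 0.76^1.166 = 0.7262.
Surface direct beam = 1362 × 0.8576 × 0.7262 = 848.24 W/m².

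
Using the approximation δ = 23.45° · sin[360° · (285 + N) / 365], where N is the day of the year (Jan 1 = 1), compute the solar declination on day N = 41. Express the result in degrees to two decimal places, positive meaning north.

360 × (285 + 41) / 365 = 321.534°; sin(321.534°) = -0.6221.
δ = 23.45 × -0.6221 = -14.588° ≈ -14.59°.

-14.59°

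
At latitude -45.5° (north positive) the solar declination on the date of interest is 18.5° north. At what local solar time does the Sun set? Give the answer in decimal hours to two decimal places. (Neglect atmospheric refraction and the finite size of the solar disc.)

16.67 h

−tan φ tan δ = −(-1.0176)(0.3346) = 0.3405; H_s = arccos(0.3405) = 70.09°.
Sunset is at 12 + H_s/15 = 12 + 4.673 = 16.673 h local solar time.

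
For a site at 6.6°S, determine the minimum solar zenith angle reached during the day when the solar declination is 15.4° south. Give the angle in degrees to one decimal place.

At local solar noon the hour angle is zero, so the zenith angle is |φ − δ| = |-6.6° − (-15.4°)| = 8.8°.

8.8°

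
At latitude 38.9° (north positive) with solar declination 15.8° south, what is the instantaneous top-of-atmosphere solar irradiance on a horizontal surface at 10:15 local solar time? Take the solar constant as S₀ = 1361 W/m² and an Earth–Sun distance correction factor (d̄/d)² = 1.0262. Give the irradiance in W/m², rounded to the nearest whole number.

Hour angle H = 15° × (10.25 − 12) = -26.25°.
cos θ_z = sin(38.9°) sin(-15.8°) + cos(38.9°) cos(-15.8°) cos(-26.25°) = -0.1710 + 0.6716 = 0.5006.
Top-of-atmosphere irradiance = S₀ (d̄/d)² cos θ_z = 1361 × 1.0262 × 0.5006 = 699.17 W/m².

699 W/m²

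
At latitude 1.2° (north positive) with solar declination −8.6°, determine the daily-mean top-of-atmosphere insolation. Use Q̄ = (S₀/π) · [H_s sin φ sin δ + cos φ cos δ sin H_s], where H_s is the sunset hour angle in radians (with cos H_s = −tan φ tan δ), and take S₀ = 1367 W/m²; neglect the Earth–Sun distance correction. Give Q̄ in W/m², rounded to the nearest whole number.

−tan φ tan δ = −(0.0209)(-0.1512) = 0.0032; H_s = arccos(0.0032) = 89.82°. In radians, H_s = 1.5677.
H_s sin φ sin δ = 1.5677 × 0.0209 × -0.1495 = -0.0049.
cos φ cos δ sin H_s = 0.9998 × 0.9888 × 1.0000 = 0.9886.
Q̄ = (1367/π) × (-0.0049 + 0.9886) = 435.13 × 0.9837 = 428.04 W/m².

428 W/m²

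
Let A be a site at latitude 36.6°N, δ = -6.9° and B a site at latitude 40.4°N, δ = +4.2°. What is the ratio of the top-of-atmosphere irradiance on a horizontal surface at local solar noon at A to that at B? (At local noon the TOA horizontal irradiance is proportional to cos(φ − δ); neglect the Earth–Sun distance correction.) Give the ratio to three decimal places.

0.899

A: cos θ_z = cos(36.6° − (-6.9°)) = 0.7254.
B: cos θ_z = cos(40.4° − (4.2°)) = 0.8070.
Ratio A/B = 0.7254 / 0.8070 = 0.8989.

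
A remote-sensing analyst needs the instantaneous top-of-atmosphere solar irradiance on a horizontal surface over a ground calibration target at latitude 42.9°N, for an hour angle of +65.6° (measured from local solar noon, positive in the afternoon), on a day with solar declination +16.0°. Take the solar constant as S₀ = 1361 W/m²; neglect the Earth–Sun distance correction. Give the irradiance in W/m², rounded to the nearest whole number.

cos θ_z = sin(42.9°) sin(16.0°) + cos(42.9°) cos(16.0°) cos(65.60°) = 0.1876 + 0.2909 = 0.4785.
Top-of-atmosphere irradiance = S₀ cos θ_z = 1361 × 0.4785 = 651.24 W/m².

651 W/m²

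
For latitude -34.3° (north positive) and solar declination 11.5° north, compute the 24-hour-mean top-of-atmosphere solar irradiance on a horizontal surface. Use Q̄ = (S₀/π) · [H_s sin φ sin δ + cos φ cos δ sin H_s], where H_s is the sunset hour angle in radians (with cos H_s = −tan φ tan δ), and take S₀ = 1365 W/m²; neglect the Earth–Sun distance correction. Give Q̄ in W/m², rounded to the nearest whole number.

The sunset hour angle satisfies cos H_s = −tan φ tan δ = 0.1388, giving H_s = 82.02°. In radians, H_s = 1.4315.
H_s sin φ sin δ = 1.4315 × -0.5635 × 0.1994 = -0.1608.
cos φ cos δ sin H_s = 0.8261 × 0.9799 × 0.9903 = 0.8016.
Q̄ = (1365/π) × (-0.1608 + 0.8016) = 434.49 × 0.6408 = 278.42 W/m².

278 W/m²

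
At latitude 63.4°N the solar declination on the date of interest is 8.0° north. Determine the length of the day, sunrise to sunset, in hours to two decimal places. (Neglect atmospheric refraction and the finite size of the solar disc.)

14.17 hours

−tan φ tan δ = −(1.9970)(0.1405) = -0.2806; H_s = arccos(-0.2806) = 106.30°.
Day length = 2 H_s / 15° h⁻¹ = 212.60° / 15 = 14.173 h.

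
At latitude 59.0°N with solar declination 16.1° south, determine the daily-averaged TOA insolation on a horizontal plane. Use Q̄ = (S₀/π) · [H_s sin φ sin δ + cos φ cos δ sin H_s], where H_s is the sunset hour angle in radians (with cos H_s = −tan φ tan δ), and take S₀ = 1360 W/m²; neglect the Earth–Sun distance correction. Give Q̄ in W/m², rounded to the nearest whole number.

78 W/m²

−tan φ tan δ = −(1.6643)(-0.2886) = 0.4803; H_s = arccos(0.4803) = 61.30°. In radians, H_s = 1.0699.
H_s sin φ sin δ = 1.0699 × 0.8572 × -0.2773 = -0.2543.
cos φ cos δ sin H_s = 0.5150 × 0.9608 × 0.8772 = 0.4340.
Q̄ = (1360/π) × (-0.2543 + 0.4340) = 432.90 × 0.1797 = 77.79 W/m².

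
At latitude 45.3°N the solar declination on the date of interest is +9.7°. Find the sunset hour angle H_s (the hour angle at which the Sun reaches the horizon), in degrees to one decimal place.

99.9°

−tan φ tan δ = −(1.0105)(0.1709) = -0.1727; H_s = arccos(-0.1727) = 99.94°.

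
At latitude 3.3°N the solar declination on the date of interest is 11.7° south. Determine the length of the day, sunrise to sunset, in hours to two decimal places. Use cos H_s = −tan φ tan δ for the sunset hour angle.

cos H_s = −tan(3.3°) · tan(-11.7°) = 0.0119, so H_s = arccos(0.0119) = 89.32°.
Day length = 2 H_s / 15° h⁻¹ = 178.64° / 15 = 11.909 h.

11.91 hours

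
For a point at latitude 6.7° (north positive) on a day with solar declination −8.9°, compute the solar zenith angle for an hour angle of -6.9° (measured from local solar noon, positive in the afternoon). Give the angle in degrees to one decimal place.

cos θ_z = sin φ sin δ + cos φ cos δ cos H = (0.1167)(-0.1547) + (0.9932)(0.9880)(0.9928) = 0.9562.
θ_z = arccos(0.9562) = 17.02°.

17.0°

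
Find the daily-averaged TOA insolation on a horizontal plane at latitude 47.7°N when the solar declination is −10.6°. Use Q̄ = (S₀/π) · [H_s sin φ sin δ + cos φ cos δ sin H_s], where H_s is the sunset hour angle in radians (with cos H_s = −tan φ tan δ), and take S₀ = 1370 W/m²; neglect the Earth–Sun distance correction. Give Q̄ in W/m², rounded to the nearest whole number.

−tan φ tan δ = −(1.0990)(-0.1871) = 0.2056; H_s = arccos(0.2056) = 78.14°. In radians, H_s = 1.3638.
H_s sin φ sin δ = 1.3638 × 0.7396 × -0.1840 = -0.1856.
cos φ cos δ sin H_s = 0.6730 × 0.9829 × 0.9787 = 0.6474.
Q̄ = (1370/π) × (-0.1856 + 0.6474) = 436.08 × 0.4618 = 201.38 W/m².

201 W/m²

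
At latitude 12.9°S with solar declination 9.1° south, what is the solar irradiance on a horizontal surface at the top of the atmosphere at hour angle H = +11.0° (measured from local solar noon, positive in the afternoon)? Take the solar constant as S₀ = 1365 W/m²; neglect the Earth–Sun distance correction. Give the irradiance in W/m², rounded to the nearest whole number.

cos θ_z = sin φ sin δ + cos φ cos δ cos H = (-0.2233)(-0.1582) + (0.9748)(0.9874)(0.9816) = 0.9801.
Top-of-atmosphere irradiance = S₀ cos θ_z = 1365 × 0.9801 = 1337.84 W/m².

1338 W/m²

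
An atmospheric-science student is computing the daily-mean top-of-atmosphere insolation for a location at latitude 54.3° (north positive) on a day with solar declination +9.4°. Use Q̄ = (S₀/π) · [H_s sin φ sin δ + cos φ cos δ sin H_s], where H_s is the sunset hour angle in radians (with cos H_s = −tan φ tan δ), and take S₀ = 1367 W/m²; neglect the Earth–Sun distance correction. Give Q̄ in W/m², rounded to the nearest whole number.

−tan φ tan δ = −(1.3916)(0.1655) = -0.2303; H_s = arccos(-0.2303) = 103.31°. In radians, H_s = 1.8031.
H_s sin φ sin δ = 1.8031 × 0.8121 × 0.1633 = 0.2391.
cos φ cos δ sin H_s = 0.5835 × 0.9866 × 0.9731 = 0.5602.
Q̄ = (1367/π) × (0.2391 + 0.5602) = 435.13 × 0.7993 = 347.80 W/m².

348 W/m²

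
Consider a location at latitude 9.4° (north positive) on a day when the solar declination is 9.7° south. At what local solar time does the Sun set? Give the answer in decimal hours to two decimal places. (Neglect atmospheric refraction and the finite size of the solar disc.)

cos H_s = −tan(9.4°) · tan(-9.7°) = 0.0283, so H_s = arccos(0.0283) = 88.38°.
Sunset is at 12 + H_s/15 = 12 + 5.892 = 17.892 h local solar time.

17.89 h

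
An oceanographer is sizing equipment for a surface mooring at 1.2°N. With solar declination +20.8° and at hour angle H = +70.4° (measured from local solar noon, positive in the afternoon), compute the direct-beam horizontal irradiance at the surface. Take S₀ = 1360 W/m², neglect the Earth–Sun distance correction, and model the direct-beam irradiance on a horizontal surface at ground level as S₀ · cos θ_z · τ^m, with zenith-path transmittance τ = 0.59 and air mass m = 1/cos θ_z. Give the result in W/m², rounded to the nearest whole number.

84 W/m²

cos θ_z = sin φ sin δ + cos φ cos δ cos H = (0.0209)(0.3551) + (0.9998)(0.9348)(0.3355) = 0.3210.
Air mass m = 1/cos θ_z = 1/0.3210 = 3.115; τ^m = 0.59^3.115 = 0.1933.
Surface direct beam = 1360 × 0.3210 × 0.1933 = 84.39 W/m².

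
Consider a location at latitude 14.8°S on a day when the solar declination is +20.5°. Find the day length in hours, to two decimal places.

11.24 hours

The sunset hour angle satisfies cos H_s = −tan φ tan δ = 0.0988, giving H_s = 84.33°.
Day length = 2 H_s / 15° h⁻¹ = 168.66° / 15 = 11.244 h.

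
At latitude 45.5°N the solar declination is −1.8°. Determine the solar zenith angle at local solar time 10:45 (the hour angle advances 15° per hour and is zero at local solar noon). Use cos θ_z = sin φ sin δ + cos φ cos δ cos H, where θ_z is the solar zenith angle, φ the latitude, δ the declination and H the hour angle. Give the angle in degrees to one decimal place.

Hour angle H = 15° × (10.75 − 12) = -18.75°.
cos θ_z = sin φ sin δ + cos φ cos δ cos H = (0.7133)(-0.0314) + (0.7009)(0.9995)(0.9469) = 0.6410.
θ_z = arccos(0.6410) = 50.13°.

50.1°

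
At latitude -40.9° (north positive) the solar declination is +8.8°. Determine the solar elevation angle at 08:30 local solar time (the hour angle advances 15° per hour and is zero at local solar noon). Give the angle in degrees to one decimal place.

Hour angle H = 15° × (8.5 − 12) = -52.50°.
With φ = -40.9°, δ = 8.8°, H = -52.50°: sin φ sin δ = -0.1002, cos φ cos δ cos H = 0.4547, so cos θ_z = 0.3545.
θ_z = arccos(0.3545) = 69.24°, so the elevation is 90° − 69.24° = 20.76°.

20.8°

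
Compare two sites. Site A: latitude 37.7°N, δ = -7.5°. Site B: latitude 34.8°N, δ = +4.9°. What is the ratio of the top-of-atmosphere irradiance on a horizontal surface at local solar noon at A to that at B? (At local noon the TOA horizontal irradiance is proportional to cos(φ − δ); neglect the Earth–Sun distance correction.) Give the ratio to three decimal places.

0.813

A: cos θ_z = cos(37.7° − (-7.5°)) = 0.7046.
B: cos θ_z = cos(34.8° − (4.9°)) = 0.8669.
Ratio A/B = 0.7046 / 0.8669 = 0.8128.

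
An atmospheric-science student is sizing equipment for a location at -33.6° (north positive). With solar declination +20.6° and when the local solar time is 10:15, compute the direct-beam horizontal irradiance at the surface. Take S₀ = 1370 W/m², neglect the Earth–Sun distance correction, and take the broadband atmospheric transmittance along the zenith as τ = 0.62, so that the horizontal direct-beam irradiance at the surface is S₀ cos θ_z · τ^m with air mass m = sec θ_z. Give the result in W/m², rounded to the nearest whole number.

Hour angle H = 15° × (10.25 − 12) = -26.25°.
With φ = -33.6°, δ = 20.6°, H = -26.25°: sin φ sin δ = -0.1947, cos φ cos δ cos H = 0.6993, so cos θ_z = 0.5046.
Air mass m = 1/cos θ_z = 1/0.5046 = 1.982; τ^m = 0.62^1.982 = 0.3877.
Surface direct beam = 1370 × 0.5046 × 0.3877 = 268.02 W/m².

268 W/m²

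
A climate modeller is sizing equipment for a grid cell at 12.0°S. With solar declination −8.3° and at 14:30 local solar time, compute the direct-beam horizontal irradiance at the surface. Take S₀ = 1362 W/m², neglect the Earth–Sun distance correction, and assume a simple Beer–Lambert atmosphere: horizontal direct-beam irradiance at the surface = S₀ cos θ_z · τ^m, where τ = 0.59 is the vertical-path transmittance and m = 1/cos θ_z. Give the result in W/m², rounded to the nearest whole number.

Hour angle H = 15° × (14.5 − 12) = 37.50°.
With φ = -12.0°, δ = -8.3°, H = 37.50°: sin φ sin δ = 0.0300, cos φ cos δ cos H = 0.7679, so cos θ_z = 0.7979.
Air mass m = 1/cos θ_z = 1/0.7979 = 1.253; τ^m = 0.59^1.253 = 0.5163.
Surface direct beam = 1362 × 0.7979 × 0.5163 = 561.08 W/m².

561 W/m²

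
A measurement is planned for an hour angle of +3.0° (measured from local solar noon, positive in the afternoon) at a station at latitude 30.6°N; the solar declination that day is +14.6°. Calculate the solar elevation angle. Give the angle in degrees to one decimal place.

73.8°

With φ = 30.6°, δ = 14.6°, H = 3.00°: sin φ sin δ = 0.1283, cos φ cos δ cos H = 0.8318, so cos θ_z = 0.9601.
θ_z = arccos(0.9601) = 16.24°, so the elevation is 90° − 16.24° = 73.76°.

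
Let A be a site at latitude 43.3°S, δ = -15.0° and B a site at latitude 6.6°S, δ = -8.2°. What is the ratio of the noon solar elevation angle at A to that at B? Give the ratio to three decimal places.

0.698

A: 90° − |-43.3 − (-15.0)| = 61.70°.
B: 90° − |-6.6 − (-8.2)| = 88.40°.
Ratio A/B = 61.7000 / 88.4000 = 0.6980.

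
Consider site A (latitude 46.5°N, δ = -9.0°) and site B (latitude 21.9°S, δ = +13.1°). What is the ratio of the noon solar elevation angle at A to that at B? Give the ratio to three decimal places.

A: 90° − |46.5 − (-9.0)| = 34.50°.
B: 90° − |-21.9 − (13.1)| = 55.00°.
Ratio A/B = 34.5000 / 55.0000 = 0.6273.

0.627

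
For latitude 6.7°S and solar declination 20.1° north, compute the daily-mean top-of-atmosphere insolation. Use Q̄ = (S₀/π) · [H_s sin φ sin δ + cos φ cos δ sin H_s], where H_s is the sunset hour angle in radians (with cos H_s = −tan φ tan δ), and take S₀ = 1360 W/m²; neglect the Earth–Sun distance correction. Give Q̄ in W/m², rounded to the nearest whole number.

The sunset hour angle satisfies cos H_s = −tan φ tan δ = 0.0430, giving H_s = 87.54°. In radians, H_s = 1.5279.
H_s sin φ sin δ = 1.5279 × -0.1167 × 0.3437 = -0.0613.
cos φ cos δ sin H_s = 0.9932 × 0.9391 × 0.9991 = 0.9319.
Q̄ = (1360/π) × (-0.0613 + 0.9319) = 432.90 × 0.8706 = 376.88 W/m².

377 W/m²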